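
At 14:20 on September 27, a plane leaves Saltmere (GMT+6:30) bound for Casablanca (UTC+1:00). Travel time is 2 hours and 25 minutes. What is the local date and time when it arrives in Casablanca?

11:15 on Sep 27

Convert departure to UTC: 14:20 − 6:30 = 07:50 UTC on Sep 27.
Add 2 hours and 25 minutes travel time → 10:15 UTC.
Casablanca is UTC+1:00, so local arrival = 10:15 + 1:00 = 11:15 on Sep 27.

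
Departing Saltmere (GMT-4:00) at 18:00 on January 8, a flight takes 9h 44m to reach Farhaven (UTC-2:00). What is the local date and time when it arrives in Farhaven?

05:44 on January 9

Convert departure to UTC: 18:00 + 4:00 = 22:00 UTC on Jan 8.
Add 9 hours 44 minutes travel time → 07:44 UTC (Jan 9).
Farhaven is UTC−2:00, so local arrival = 07:44 − 2:00 = 05:44 on Jan 9.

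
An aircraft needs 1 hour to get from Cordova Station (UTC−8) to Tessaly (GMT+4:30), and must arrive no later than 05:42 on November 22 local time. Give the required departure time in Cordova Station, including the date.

16:12 on November 21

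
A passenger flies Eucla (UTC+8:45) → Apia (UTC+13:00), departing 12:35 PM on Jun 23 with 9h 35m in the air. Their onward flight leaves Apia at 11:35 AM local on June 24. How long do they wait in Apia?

Convert departure to UTC: 12:35 PM − 8:45 = 3:50 AM UTC on Jun 23.
Add 9 hours 35 minutes flight time → 1:25 PM UTC.
Apia is UTC+13:00, so local arrival = 1:25 PM + 13:00 = 2:25 AM on Jun 24.
Layover = 11:35 AM − 2:25 AM = 9 hours 10 minutes.

9 hours 10 minutes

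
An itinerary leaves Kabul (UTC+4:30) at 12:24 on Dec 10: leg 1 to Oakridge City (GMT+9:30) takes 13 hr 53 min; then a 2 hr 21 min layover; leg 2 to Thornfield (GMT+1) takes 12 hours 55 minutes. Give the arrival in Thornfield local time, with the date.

14:03 on Dec 11

Convert departure to UTC: 12:24 − 4:30 = 07:54 UTC on Dec 10.
Add 13 hours 53 minutes leg 1 → 21:47 UTC.
Add 2 hours and 21 minutes layover in Oakridge City → 00:08 UTC (Dec 11).
Add 12 hours 55 minutes leg 2 → 13:03 UTC.
Thornfield is UTC+1:00, so local arrival = 13:03 + 1:00 = 14:03 on Dec 11.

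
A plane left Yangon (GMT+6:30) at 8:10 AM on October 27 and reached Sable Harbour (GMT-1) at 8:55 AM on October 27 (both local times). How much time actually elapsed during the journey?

Departure in UTC: 8:10 AM − 6:30 = 1:40 AM on Oct 27.
Arrival in UTC: 8:55 AM + 1:00 = 9:55 AM on Oct 27.
Elapsed = 9:55 AM − 1:40 AM = 8 hours 15 minutes.

8 hours 15 minutes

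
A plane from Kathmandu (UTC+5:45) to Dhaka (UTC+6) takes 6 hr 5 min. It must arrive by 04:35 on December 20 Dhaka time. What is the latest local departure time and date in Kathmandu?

22:15 on Dec 19

Target arrival in UTC: 04:35 − 6:00 = 22:35 on Dec 19.
Subtract 6 hours 5 minutes → departure 16:30 UTC on Dec 19.
Kathmandu is UTC+5:45: 16:30 + 5:45 = 22:15 on Dec 19.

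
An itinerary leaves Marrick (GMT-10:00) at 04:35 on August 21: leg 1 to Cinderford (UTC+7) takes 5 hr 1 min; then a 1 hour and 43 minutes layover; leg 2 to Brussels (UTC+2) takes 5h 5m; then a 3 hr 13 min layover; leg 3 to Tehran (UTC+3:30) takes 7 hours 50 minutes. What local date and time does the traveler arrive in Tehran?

Convert departure to UTC: 04:35 + 10:00 = 14:35 UTC on Aug 21.
Add 5 hours 1 minute leg 1 → 19:36 UTC.
Add 1 hour 43 minutes layover in Cinderford → 21:19 UTC.
Add 5 hours 5 minutes leg 2 → 02:24 UTC (Aug 22).
Add 3 hours and 13 minutes layover in Brussels → 05:37 UTC.
Add 7 hours 50 minutes leg 3 → 13:27 UTC.
Tehran is UTC+3:30, so local arrival = 13:27 + 3:30 = 16:57 on Aug 22.

16:57 on August 22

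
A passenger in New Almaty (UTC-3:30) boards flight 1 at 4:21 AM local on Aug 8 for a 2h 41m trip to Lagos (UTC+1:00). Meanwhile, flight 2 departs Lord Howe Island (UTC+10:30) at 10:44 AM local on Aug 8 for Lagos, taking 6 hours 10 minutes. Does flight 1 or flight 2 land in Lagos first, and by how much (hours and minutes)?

the second, by 4 hours 8 minutes

Flight 1 in UTC: 4:21 AM + 3:30 = 7:51 AM on Aug 8.
+2 hours 41 minutes → arrive 10:32 AM UTC on Aug 8.
Flight 2 in UTC: 10:44 AM − 10:30 = 12:14 AM on Aug 8.
+6 hours 10 minutes → arrive 6:24 AM UTC on Aug 8.
Flight 2 lands earlier by 4 hours 8 minutes.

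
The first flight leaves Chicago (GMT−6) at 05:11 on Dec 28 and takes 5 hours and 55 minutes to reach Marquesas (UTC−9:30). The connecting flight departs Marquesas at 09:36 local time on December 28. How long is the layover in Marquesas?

2 hours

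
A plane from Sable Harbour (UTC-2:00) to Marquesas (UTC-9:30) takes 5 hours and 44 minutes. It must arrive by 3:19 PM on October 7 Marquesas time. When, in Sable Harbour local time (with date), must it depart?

5:05 PM on October 7

Target arrival in UTC: 3:19 PM + 9:30 = 12:49 AM on Oct 8.
Subtract 5 hours 44 minutes → departure 7:05 PM UTC on Oct 7.
Sable Harbour is UTC−2:00: 7:05 PM − 2:00 = 5:05 PM on Oct 7.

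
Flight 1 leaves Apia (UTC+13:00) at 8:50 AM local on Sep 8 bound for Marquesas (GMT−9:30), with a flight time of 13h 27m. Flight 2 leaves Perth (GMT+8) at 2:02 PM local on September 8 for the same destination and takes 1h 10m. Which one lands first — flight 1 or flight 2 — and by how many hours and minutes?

Flight 1 in UTC: 8:50 AM − 13:00 = 7:50 PM on Sep 7.
+13 hours 27 minutes → arrive 9:17 AM UTC on Sep 8.
Flight 2 in UTC: 2:02 PM − 8:00 = 6:02 AM on Sep 8.
+1 hour 10 minutes → arrive 7:12 AM UTC on Sep 8.
Flight 2 lands earlier by 2 hours 5 minutes.

the second, by 2 hours 5 minutes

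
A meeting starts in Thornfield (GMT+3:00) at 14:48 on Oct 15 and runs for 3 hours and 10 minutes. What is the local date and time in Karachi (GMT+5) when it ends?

19:58 on October 15

Convert start to UTC: 14:48 − 3:00 = 11:48 UTC on Oct 15.
Add 3 hours and 10 minutes duration → 14:58 UTC.
Karachi is UTC+5:00, so local end time = 14:58 + 5:00 = 19:58 on Oct 15.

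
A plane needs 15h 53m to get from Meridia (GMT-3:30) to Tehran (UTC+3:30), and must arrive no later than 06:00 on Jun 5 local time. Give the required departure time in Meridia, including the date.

07:07 on June 4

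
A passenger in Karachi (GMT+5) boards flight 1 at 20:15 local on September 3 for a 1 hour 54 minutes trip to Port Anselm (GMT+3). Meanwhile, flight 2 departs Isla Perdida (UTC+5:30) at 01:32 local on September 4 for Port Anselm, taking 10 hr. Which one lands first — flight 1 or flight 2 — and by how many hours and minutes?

Flight 1 in UTC: 20:15 − 5:00 = 15:15 on Sep 3.
+1 hour and 54 minutes → arrive 17:09 UTC on Sep 3.
Flight 2 in UTC: 01:32 − 5:30 = 20:02 on Sep 3.
+10 hours → arrive 06:02 UTC on Sep 4.
Flight 1 lands earlier by 12 hours 53 minutes.

the first, by 12 hours 53 minutes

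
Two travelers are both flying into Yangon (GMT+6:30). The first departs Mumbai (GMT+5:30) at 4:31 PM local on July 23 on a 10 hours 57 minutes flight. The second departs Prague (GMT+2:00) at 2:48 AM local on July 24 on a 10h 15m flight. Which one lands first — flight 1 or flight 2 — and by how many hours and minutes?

the first, by 13 hours 5 minutes

Flight 1 in UTC: 4:31 PM − 5:30 = 11:01 AM on Jul 23.
+10 hours 57 minutes → arrive 9:58 PM UTC on Jul 23.
Flight 2 in UTC: 2:48 AM − 2:00 = 12:48 AM on Jul 24.
+10 hours 15 minutes → arrive 11:03 AM UTC on Jul 24.
Flight 1 lands earlier by 13 hours 5 minutes.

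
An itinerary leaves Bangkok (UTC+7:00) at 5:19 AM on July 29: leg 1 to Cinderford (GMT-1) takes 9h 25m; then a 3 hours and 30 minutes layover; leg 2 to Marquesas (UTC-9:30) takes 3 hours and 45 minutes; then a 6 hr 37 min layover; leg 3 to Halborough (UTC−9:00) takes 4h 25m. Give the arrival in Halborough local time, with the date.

5:01 PM on Jul 29

Convert departure to UTC: 5:19 AM − 7:00 = 10:19 PM UTC on Jul 28.
Add 9 hours 25 minutes leg 1 → 7:44 AM UTC (Jul 29).
Add 3 hours and 30 minutes layover in Cinderford → 11:14 AM UTC.
Add 3 hours and 45 minutes leg 2 → 2:59 PM UTC.
Add 6 hours and 37 minutes layover in Marquesas → 9:36 PM UTC.
Add 4 hours and 25 minutes leg 3 → 2:01 AM UTC (Jul 30).
Halborough is UTC−9:00, so local arrival = 2:01 AM − 9:00 = 5:01 PM on Jul 29.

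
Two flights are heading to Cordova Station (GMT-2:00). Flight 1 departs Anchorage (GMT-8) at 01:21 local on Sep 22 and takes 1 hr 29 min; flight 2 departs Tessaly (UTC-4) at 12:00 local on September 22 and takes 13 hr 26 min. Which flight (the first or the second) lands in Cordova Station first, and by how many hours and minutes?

the first, by 18 hours 36 minutes

Flight 1 in UTC: 01:21 + 8:00 = 09:21 on Sep 22.
+1 hour 29 minutes → arrive 10:50 UTC on Sep 22.
Flight 2 in UTC: 12:00 + 4:00 = 16:00 on Sep 22.
+13 hours and 26 minutes → arrive 05:26 UTC on Sep 23.
Flight 1 lands earlier by 18 hours 36 minutes.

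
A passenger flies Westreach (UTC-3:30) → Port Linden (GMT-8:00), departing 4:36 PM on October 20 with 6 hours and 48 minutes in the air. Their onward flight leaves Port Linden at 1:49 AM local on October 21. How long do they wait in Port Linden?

6 hours 55 minutes

Convert departure to UTC: 4:36 PM + 3:30 = 8:06 PM UTC on Oct 20.
Add 6 hours 48 minutes flight time → 2:54 AM UTC (Oct 21).
Port Linden is UTC−8:00, so local arrival = 2:54 AM − 8:00 = 6:54 PM on Oct 20.
Layover = 1:49 AM − 6:54 PM (+1 day) = 6 hours 55 minutes.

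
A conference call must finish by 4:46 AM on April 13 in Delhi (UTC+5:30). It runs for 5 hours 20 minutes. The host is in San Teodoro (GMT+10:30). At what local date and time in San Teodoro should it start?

4:26 AM on April 13

Target end time in UTC: 4:46 AM − 5:30 = 11:16 PM on Apr 12.
Subtract 5 hours 20 minutes → start 5:56 PM UTC on Apr 12.
San Teodoro is UTC+10:30: 5:56 PM + 10:30 = 4:26 AM on Apr 13.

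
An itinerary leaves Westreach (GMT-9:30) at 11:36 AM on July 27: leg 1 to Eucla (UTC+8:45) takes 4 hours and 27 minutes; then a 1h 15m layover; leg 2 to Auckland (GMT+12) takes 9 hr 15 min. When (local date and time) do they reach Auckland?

12:03 AM on July 29

Convert departure to UTC: 11:36 AM + 9:30 = 9:06 PM UTC on Jul 27.
Add 4 hours and 27 minutes leg 1 → 1:33 AM UTC (Jul 28).
Add 1 hour and 15 minutes layover in Eucla → 2:48 AM UTC.
Add 9 hours 15 minutes leg 2 → 12:03 PM UTC.
Auckland is UTC+12:00, so local arrival = 12:03 PM + 12:00 = 12:03 AM on Jul 29.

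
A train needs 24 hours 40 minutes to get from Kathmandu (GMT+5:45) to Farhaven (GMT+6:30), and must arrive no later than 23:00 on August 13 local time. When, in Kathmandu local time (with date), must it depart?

21:35 on Aug 12

Target arrival in UTC: 23:00 − 6:30 = 16:30 on Aug 13.
Subtract 24 hours and 40 minutes → departure 15:50 UTC on Aug 12.
Kathmandu is UTC+5:45: 15:50 + 5:45 = 21:35 on Aug 12.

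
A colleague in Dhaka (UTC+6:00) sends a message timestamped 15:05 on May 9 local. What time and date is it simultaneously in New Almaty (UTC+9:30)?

New Almaty is 3:30 ahead of Dhaka.
Shift by the zone difference: 15:05 + 3:30 = 18:35 on May 9 in New Almaty.

18:35 on May 9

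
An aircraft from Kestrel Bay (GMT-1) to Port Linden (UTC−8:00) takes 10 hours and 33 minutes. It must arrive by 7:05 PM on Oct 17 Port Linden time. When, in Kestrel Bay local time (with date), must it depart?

3:32 PM on October 17

Target arrival in UTC: 7:05 PM + 8:00 = 3:05 AM on Oct 18.
Subtract 10 hours and 33 minutes → departure 4:32 PM UTC on Oct 17.
Kestrel Bay is UTC−1:00: 4:32 PM − 1:00 = 3:32 PM on Oct 17.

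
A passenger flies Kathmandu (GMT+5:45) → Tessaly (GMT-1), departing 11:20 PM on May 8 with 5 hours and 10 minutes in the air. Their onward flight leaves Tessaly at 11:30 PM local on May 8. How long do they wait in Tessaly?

Convert departure to UTC: 11:20 PM − 5:45 = 5:35 PM UTC on May 8.
Add 5 hours and 10 minutes flight time → 10:45 PM UTC.
Tessaly is UTC−1:00, so local arrival = 10:45 PM − 1:00 = 9:45 PM on May 8.
Layover = 11:30 PM − 9:45 PM = 1 hour 45 minutes.

1 hour 45 minutes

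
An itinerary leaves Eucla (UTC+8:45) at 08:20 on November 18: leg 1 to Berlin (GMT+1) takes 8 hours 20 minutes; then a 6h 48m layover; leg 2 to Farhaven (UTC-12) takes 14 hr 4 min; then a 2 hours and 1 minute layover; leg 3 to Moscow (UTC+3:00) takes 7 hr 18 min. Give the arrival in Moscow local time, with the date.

17:06 on Nov 19

Convert departure to UTC: 08:20 − 8:45 = 23:35 UTC on Nov 17.
Add 8 hours and 20 minutes leg 1 → 07:55 UTC (Nov 18).
Add 6 hours and 48 minutes layover in Berlin → 14:43 UTC.
Add 14 hours and 4 minutes leg 2 → 04:47 UTC (Nov 19).
Add 2 hours and 1 minute layover in Farhaven → 06:48 UTC.
Add 7 hours and 18 minutes leg 3 → 14:06 UTC.
Moscow is UTC+3:00, so local arrival = 14:06 + 3:00 = 17:06 on Nov 19.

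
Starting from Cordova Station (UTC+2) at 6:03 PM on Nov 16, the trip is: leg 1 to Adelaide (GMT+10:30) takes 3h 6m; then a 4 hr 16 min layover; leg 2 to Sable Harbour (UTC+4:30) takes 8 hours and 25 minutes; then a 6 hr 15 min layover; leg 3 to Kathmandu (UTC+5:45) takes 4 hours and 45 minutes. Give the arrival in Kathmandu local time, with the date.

Convert departure to UTC: 6:03 PM − 2:00 = 4:03 PM UTC on Nov 16.
Add 3 hours and 6 minutes leg 1 → 7:09 PM UTC.
Add 4 hours and 16 minutes layover in Adelaide → 11:25 PM UTC.
Add 8 hours and 25 minutes leg 2 → 7:50 AM UTC (Nov 17).
Add 6 hours 15 minutes layover in Sable Harbour → 2:05 PM UTC.
Add 4 hours 45 minutes leg 3 → 6:50 PM UTC.
Kathmandu is UTC+5:45, so local arrival = 6:50 PM + 5:45 = 12:35 AM on Nov 18.

12:35 AM on November 18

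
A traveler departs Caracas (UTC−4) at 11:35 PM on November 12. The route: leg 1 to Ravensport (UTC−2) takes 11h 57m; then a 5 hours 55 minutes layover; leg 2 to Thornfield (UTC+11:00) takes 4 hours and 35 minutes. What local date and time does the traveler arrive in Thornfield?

Convert departure to UTC: 11:35 PM + 4:00 = 3:35 AM UTC on Nov 13.
Add 11 hours 57 minutes leg 1 → 3:32 PM UTC.
Add 5 hours 55 minutes layover in Ravensport → 9:27 PM UTC.
Add 4 hours and 35 minutes leg 2 → 2:02 AM UTC (Nov 14).
Thornfield is UTC+11:00, so local arrival = 2:02 AM + 11:00 = 1:02 PM on Nov 14.

1:02 PM on Nov 14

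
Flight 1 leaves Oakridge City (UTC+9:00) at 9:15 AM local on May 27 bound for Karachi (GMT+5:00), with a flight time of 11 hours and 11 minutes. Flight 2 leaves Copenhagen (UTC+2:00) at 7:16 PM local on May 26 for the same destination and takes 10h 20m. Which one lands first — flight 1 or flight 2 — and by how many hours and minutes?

Flight 1 in UTC: 9:15 AM − 9:00 = 12:15 AM on May 27.
+11 hours and 11 minutes → arrive 11:26 AM UTC on May 27.
Flight 2 in UTC: 7:16 PM − 2:00 = 5:16 PM on May 26.
+10 hours 20 minutes → arrive 3:36 AM UTC on May 27.
Flight 2 lands earlier by 7 hours 50 minutes.

the second, by 7 hours 50 minutes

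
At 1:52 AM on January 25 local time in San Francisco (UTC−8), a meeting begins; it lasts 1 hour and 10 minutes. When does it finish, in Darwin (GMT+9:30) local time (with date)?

8:32 PM on January 25

Darwin is 17:30 ahead of San Francisco.
After 1 hour and 10 minutes it is 3:02 AM in San Francisco.
Shift by the zone difference: 3:02 AM + 17:30 = 8:32 PM on Jan 25 in Darwin.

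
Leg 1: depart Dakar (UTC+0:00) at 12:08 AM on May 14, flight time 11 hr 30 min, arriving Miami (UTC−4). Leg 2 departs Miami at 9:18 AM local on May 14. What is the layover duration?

Dakar is at UTC+0, so departure is already 12:08 AM UTC on May 14.
Add 11 hours and 30 minutes flight time → 11:38 AM UTC.
Miami is UTC−4:00, so local arrival = 11:38 AM − 4:00 = 7:38 AM on May 14.
Layover = 9:18 AM − 7:38 AM = 1 hour 40 minutes.

1 hour 40 minutes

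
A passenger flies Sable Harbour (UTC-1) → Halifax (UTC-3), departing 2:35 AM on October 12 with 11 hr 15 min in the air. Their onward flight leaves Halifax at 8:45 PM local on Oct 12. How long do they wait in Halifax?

Convert departure to UTC: 2:35 AM + 1:00 = 3:35 AM UTC on Oct 12.
Add 11 hours and 15 minutes flight time → 2:50 PM UTC.
Halifax is UTC−3:00, so local arrival = 2:50 PM − 3:00 = 11:50 AM on Oct 12.
Layover = 8:45 PM − 11:50 AM = 8 hours 55 minutes.

8 hours 55 minutes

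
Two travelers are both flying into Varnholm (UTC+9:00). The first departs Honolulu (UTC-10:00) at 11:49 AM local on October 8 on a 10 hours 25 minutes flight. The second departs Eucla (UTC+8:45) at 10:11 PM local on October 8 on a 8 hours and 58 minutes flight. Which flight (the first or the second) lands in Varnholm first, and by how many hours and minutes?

Flight 1 in UTC: 11:49 AM + 10:00 = 9:49 PM on Oct 8.
+10 hours and 25 minutes → arrive 8:14 AM UTC on Oct 9.
Flight 2 in UTC: 10:11 PM − 8:45 = 1:26 PM on Oct 8.
+8 hours and 58 minutes → arrive 10:24 PM UTC on Oct 8.
Flight 2 lands earlier by 9 hours 50 minutes.

the second, by 9 hours 50 minutes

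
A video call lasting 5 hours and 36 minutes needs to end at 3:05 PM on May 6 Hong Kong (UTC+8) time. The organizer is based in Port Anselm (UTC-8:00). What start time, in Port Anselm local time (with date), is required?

Target end time in UTC: 3:05 PM − 8:00 = 7:05 AM on May 6.
Subtract 5 hours 36 minutes → start 1:29 AM UTC on May 6.
Port Anselm is UTC−8:00: 1:29 AM − 8:00 = 5:29 PM on May 5.

5:29 PM on May 5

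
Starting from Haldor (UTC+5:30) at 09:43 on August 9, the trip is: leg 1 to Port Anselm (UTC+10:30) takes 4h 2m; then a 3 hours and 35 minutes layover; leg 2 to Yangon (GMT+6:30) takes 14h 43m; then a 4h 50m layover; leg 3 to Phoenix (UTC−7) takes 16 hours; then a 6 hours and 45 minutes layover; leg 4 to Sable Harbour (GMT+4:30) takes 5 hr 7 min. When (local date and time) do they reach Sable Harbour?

Convert departure to UTC: 09:43 − 5:30 = 04:13 UTC on Aug 9.
Add 4 hours 2 minutes leg 1 → 08:15 UTC.
Add 3 hours and 35 minutes layover in Port Anselm → 11:50 UTC.
Add 14 hours 43 minutes leg 2 → 02:33 UTC (Aug 10).
Add 4 hours and 50 minutes layover in Yangon → 07:23 UTC.
Add 16 hours leg 3 → 23:23 UTC.
Add 6 hours 45 minutes layover in Phoenix → 06:08 UTC (Aug 11).
Add 5 hours and 7 minutes leg 4 → 11:15 UTC.
Sable Harbour is UTC+4:30, so local arrival = 11:15 + 4:30 = 15:45 on Aug 11.

15:45 on Aug 11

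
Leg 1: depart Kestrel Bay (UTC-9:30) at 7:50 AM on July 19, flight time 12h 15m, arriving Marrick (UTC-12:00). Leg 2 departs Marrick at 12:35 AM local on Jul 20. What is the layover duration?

7 hours

Convert departure to UTC: 7:50 AM + 9:30 = 5:20 PM UTC on Jul 19.
Add 12 hours 15 minutes flight time → 5:35 AM UTC (Jul 20).
Marrick is UTC−12:00, so local arrival = 5:35 AM − 12:00 = 5:35 PM on Jul 19.
Layover = 12:35 AM − 5:35 PM (+1 day) = 7 hours.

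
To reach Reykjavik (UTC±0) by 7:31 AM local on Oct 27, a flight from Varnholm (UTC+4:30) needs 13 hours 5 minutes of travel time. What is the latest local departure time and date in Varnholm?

Target arrival is already UTC: 7:31 AM on Oct 27.
Subtract 13 hours 5 minutes → departure 6:26 PM UTC on Oct 26.
Varnholm is UTC+4:30: 6:26 PM + 4:30 = 10:56 PM on Oct 26.

10:56 PM on October 26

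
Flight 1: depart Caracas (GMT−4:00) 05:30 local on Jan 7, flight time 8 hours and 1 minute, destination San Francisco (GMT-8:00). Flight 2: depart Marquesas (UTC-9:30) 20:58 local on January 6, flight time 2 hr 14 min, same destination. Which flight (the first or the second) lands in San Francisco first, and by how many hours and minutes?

Flight 1 in UTC: 05:30 + 4:00 = 09:30 on Jan 7.
+8 hours and 1 minute → arrive 17:31 UTC on Jan 7.
Flight 2 in UTC: 20:58 + 9:30 = 06:28 on Jan 7.
+2 hours and 14 minutes → arrive 08:42 UTC on Jan 7.
Flight 2 lands earlier by 8 hours 49 minutes.

the second, by 8 hours 49 minutes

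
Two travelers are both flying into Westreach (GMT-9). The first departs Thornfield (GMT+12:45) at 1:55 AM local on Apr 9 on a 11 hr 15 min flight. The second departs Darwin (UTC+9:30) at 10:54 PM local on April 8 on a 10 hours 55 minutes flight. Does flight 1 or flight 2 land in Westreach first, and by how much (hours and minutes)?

Flight 1 in UTC: 1:55 AM − 12:45 = 1:10 PM on Apr 8.
+11 hours 15 minutes → arrive 12:25 AM UTC on Apr 9.
Flight 2 in UTC: 10:54 PM − 9:30 = 1:24 PM on Apr 8.
+10 hours 55 minutes → arrive 12:19 AM UTC on Apr 9.
Flight 2 lands earlier by 6 minutes.

the second, by 6 minutes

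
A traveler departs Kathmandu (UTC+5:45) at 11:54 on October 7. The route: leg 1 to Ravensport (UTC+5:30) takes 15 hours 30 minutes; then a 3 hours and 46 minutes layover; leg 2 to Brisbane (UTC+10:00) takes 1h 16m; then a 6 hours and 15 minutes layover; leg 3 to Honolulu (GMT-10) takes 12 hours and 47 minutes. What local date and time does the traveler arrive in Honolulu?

11:43 on Oct 8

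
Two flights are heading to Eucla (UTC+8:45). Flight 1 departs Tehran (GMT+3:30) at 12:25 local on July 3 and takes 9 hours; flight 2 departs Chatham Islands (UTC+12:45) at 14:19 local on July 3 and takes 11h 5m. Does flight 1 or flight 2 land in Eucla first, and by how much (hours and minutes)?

the second, by 5 hours 16 minutes

Flight 1 in UTC: 12:25 − 3:30 = 08:55 on Jul 3.
+9 hours → arrive 17:55 UTC on Jul 3.
Flight 2 in UTC: 14:19 − 12:45 = 01:34 on Jul 3.
+11 hours and 5 minutes → arrive 12:39 UTC on Jul 3.
Flight 2 lands earlier by 5 hours 16 minutes.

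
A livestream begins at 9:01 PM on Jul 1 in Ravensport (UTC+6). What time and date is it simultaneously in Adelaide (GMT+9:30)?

12:31 AM on Jul 2

Adelaide is 3:30 ahead of Ravensport.
Shift by the zone difference: 9:01 PM + 3:30 = 12:31 AM on Jul 2 in Adelaide.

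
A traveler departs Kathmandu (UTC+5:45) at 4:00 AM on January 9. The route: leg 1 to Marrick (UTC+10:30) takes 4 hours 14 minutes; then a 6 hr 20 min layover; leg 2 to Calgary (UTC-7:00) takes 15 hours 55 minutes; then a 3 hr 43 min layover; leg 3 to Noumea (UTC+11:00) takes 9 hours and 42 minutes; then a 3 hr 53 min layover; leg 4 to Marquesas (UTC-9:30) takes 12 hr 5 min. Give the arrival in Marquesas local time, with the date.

Convert departure to UTC: 4:00 AM − 5:45 = 10:15 PM UTC on Jan 8.
Add 4 hours 14 minutes leg 1 → 2:29 AM UTC (Jan 9).
Add 6 hours 20 minutes layover in Marrick → 8:49 AM UTC.
Add 15 hours and 55 minutes leg 2 → 12:44 AM UTC (Jan 10).
Add 3 hours and 43 minutes layover in Calgary → 4:27 AM UTC.
Add 9 hours 42 minutes leg 3 → 2:09 PM UTC.
Add 3 hours 53 minutes layover in Noumea → 6:02 PM UTC.
Add 12 hours 5 minutes leg 4 → 6:07 AM UTC (Jan 11).
Marquesas is UTC−9:30, so local arrival = 6:07 AM − 9:30 = 8:37 PM on Jan 10.

8:37 PM on January 10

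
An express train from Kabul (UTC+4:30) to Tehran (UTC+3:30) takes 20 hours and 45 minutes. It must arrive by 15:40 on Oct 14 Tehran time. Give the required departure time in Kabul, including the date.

19:55 on October 13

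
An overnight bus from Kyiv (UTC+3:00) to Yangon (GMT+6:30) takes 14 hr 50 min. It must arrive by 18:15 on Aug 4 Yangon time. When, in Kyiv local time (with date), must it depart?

Target arrival in UTC: 18:15 − 6:30 = 11:45 on Aug 4.
Subtract 14 hours and 50 minutes → departure 20:55 UTC on Aug 3.
Kyiv is UTC+3:00: 20:55 + 3:00 = 23:55 on Aug 3.

23:55 on Aug 3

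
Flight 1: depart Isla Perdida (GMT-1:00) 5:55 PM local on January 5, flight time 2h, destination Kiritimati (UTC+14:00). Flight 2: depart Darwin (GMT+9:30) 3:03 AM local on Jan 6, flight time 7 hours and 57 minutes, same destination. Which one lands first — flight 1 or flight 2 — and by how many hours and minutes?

the first, by 4 hours 35 minutes

Flight 1 in UTC: 5:55 PM + 1:00 = 6:55 PM on Jan 5.
+2 hours → arrive 8:55 PM UTC on Jan 5.
Flight 2 in UTC: 3:03 AM − 9:30 = 5:33 PM on Jan 5.
+7 hours 57 minutes → arrive 1:30 AM UTC on Jan 6.
Flight 1 lands earlier by 4 hours 35 minutes.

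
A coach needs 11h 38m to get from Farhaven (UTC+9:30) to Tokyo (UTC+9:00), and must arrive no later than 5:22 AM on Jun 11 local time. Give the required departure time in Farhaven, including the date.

6:14 PM on June 10

Target arrival in UTC: 5:22 AM − 9:00 = 8:22 PM on Jun 10.
Subtract 11 hours and 38 minutes → departure 8:44 AM UTC on Jun 10.
Farhaven is UTC+9:30: 8:44 AM + 9:30 = 6:14 PM on Jun 10.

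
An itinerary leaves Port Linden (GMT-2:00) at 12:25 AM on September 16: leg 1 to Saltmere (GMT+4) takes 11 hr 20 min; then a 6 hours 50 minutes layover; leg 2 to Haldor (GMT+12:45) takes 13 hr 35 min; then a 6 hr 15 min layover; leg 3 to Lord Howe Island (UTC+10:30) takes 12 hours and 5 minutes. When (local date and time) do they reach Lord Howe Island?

Convert departure to UTC: 12:25 AM + 2:00 = 2:25 AM UTC on Sep 16.
Add 11 hours and 20 minutes leg 1 → 1:45 PM UTC.
Add 6 hours 50 minutes layover in Saltmere → 8:35 PM UTC.
Add 13 hours and 35 minutes leg 2 → 10:10 AM UTC (Sep 17).
Add 6 hours 15 minutes layover in Haldor → 4:25 PM UTC.
Add 12 hours 5 minutes leg 3 → 4:30 AM UTC (Sep 18).
Lord Howe Island is UTC+10:30, so local arrival = 4:30 AM + 10:30 = 3:00 PM on Sep 18.

3:00 PM on Sep 18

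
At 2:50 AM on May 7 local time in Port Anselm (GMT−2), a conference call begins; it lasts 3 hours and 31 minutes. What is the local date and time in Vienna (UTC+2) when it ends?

10:21 AM on May 7

Convert start to UTC: 2:50 AM + 2:00 = 4:50 AM UTC on May 7.
Add 3 hours and 31 minutes duration → 8:21 AM UTC.
Vienna is UTC+2:00, so local end time = 8:21 AM + 2:00 = 10:21 AM on May 7.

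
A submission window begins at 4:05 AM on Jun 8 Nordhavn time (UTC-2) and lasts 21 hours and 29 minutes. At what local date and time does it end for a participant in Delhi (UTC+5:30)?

Delhi is 7:30 ahead of Nordhavn.
After 21 hours 29 minutes it is 1:34 AM (Jun 9) in Nordhavn.
Shift by the zone difference: 1:34 AM + 7:30 = 9:04 AM on Jun 9 in Delhi.

9:04 AM on Jun 9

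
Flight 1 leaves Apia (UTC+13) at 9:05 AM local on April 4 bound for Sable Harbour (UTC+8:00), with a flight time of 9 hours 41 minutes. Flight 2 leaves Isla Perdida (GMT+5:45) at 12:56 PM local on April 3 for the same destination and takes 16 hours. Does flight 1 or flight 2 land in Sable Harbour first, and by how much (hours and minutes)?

the second, by 6 hours 35 minutes

Flight 1 in UTC: 9:05 AM − 13:00 = 8:05 PM on Apr 3.
+9 hours and 41 minutes → arrive 5:46 AM UTC on Apr 4.
Flight 2 in UTC: 12:56 PM − 5:45 = 7:11 AM on Apr 3.
+16 hours → arrive 11:11 PM UTC on Apr 3.
Flight 2 lands earlier by 6 hours 35 minutes.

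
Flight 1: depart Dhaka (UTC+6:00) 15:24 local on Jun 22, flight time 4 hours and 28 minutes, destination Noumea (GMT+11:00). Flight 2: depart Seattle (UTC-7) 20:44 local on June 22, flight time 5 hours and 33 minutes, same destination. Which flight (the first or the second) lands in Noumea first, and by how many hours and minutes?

Flight 1 in UTC: 15:24 − 6:00 = 09:24 on Jun 22.
+4 hours 28 minutes → arrive 13:52 UTC on Jun 22.
Flight 2 in UTC: 20:44 + 7:00 = 03:44 on Jun 23.
+5 hours 33 minutes → arrive 09:17 UTC on Jun 23.
Flight 1 lands earlier by 19 hours 25 minutes.

the first, by 19 hours 25 minutes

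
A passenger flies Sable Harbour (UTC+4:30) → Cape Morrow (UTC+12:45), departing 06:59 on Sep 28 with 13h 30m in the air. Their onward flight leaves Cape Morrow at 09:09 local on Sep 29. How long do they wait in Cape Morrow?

Convert departure to UTC: 06:59 − 4:30 = 02:29 UTC on Sep 28.
Add 13 hours 30 minutes flight time → 15:59 UTC.
Cape Morrow is UTC+12:45, so local arrival = 15:59 + 12:45 = 04:44 on Sep 29.
Layover = 09:09 − 04:44 = 4 hours 25 minutes.

4 hours 25 minutes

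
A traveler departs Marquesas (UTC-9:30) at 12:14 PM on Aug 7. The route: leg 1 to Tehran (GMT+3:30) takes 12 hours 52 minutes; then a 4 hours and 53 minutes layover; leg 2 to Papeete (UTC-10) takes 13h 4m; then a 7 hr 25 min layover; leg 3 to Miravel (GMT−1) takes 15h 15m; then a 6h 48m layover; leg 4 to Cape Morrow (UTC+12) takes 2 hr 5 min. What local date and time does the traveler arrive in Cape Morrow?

Convert departure to UTC: 12:14 PM + 9:30 = 9:44 PM UTC on Aug 7.
Add 12 hours and 52 minutes leg 1 → 10:36 AM UTC (Aug 8).
Add 4 hours 53 minutes layover in Tehran → 3:29 PM UTC.
Add 13 hours 4 minutes leg 2 → 4:33 AM UTC (Aug 9).
Add 7 hours and 25 minutes layover in Papeete → 11:58 AM UTC.
Add 15 hours and 15 minutes leg 3 → 3:13 AM UTC (Aug 10).
Add 6 hours 48 minutes layover in Miravel → 10:01 AM UTC.
Add 2 hours and 5 minutes leg 4 → 12:06 PM UTC.
Cape Morrow is UTC+12:00, so local arrival = 12:06 PM + 12:00 = 12:06 AM on Aug 11.

12:06 AM on August 11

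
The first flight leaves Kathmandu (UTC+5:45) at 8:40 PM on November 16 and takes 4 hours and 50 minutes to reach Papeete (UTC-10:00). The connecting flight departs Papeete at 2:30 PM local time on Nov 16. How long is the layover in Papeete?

4 hours 45 minutes

Convert departure to UTC: 8:40 PM − 5:45 = 2:55 PM UTC on Nov 16.
Add 4 hours and 50 minutes flight time → 7:45 PM UTC.
Papeete is UTC−10:00, so local arrival = 7:45 PM − 10:00 = 9:45 AM on Nov 16.
Layover = 2:30 PM − 9:45 AM = 4 hours 45 minutes.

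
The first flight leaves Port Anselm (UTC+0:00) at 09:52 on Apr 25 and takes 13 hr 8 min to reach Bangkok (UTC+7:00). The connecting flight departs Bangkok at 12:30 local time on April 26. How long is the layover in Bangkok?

6 hours 30 minutes

Port Anselm is at UTC+0, so departure is already 09:52 UTC on Apr 25.
Add 13 hours and 8 minutes flight time → 23:00 UTC.
Bangkok is UTC+7:00, so local arrival = 23:00 + 7:00 = 06:00 on Apr 26.
Layover = 12:30 − 06:00 = 6 hours 30 minutes.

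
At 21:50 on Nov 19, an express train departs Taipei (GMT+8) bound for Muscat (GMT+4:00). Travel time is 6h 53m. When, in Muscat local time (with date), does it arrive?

00:43 on Nov 20

Muscat is 4:00 behind Taipei.
After 6 hours 53 minutes it is 04:43 (Nov 20) in Taipei.
Shift by the zone difference: 04:43 − 4:00 = 00:43 on Nov 20 in Muscat.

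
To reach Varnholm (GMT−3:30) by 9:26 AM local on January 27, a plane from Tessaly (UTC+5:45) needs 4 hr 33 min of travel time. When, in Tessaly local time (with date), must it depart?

2:08 PM on January 27

Target arrival in UTC: 9:26 AM + 3:30 = 12:56 PM on Jan 27.
Subtract 4 hours 33 minutes → departure 8:23 AM UTC on Jan 27.
Tessaly is UTC+5:45: 8:23 AM + 5:45 = 2:08 PM on Jan 27.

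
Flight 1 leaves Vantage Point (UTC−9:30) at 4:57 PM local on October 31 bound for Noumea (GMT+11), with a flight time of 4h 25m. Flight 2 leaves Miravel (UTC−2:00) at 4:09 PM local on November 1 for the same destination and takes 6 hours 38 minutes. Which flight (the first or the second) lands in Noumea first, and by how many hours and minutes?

the first, by 17 hours 55 minutes

Flight 1 in UTC: 4:57 PM + 9:30 = 2:27 AM on Nov 1.
+4 hours 25 minutes → arrive 6:52 AM UTC on Nov 1.
Flight 2 in UTC: 4:09 PM + 2:00 = 6:09 PM on Nov 1.
+6 hours and 38 minutes → arrive 12:47 AM UTC on Nov 2.
Flight 1 lands earlier by 17 hours 55 minutes.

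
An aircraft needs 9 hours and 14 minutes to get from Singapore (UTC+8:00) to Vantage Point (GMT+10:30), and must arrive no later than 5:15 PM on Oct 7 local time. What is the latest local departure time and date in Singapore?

Target arrival in UTC: 5:15 PM − 10:30 = 6:45 AM on Oct 7.
Subtract 9 hours and 14 minutes → departure 9:31 PM UTC on Oct 6.
Singapore is UTC+8:00: 9:31 PM + 8:00 = 5:31 AM on Oct 7.

5:31 AM on Oct 7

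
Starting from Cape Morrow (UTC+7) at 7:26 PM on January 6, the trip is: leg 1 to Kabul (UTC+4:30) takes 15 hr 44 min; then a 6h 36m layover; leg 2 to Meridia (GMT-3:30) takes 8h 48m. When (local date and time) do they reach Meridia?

4:04 PM on January 7

Convert departure to UTC: 7:26 PM − 7:00 = 12:26 PM UTC on Jan 6.
Add 15 hours and 44 minutes leg 1 → 4:10 AM UTC (Jan 7).
Add 6 hours 36 minutes layover in Kabul → 10:46 AM UTC.
Add 8 hours 48 minutes leg 2 → 7:34 PM UTC.
Meridia is UTC−3:30, so local arrival = 7:34 PM − 3:30 = 4:04 PM on Jan 7.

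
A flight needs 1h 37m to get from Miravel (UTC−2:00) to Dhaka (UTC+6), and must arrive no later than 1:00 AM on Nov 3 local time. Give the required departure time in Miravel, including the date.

Target arrival in UTC: 1:00 AM − 6:00 = 7:00 PM on Nov 2.
Subtract 1 hour and 37 minutes → departure 5:23 PM UTC on Nov 2.
Miravel is UTC−2:00: 5:23 PM − 2:00 = 3:23 PM on Nov 2.

3:23 PM on November 2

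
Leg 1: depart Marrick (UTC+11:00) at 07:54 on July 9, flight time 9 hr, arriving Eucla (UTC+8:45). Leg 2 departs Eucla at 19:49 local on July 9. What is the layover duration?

5 hours 10 minutes

Convert departure to UTC: 07:54 − 11:00 = 20:54 UTC on Jul 8.
Add 9 hours flight time → 05:54 UTC (Jul 9).
Eucla is UTC+8:45, so local arrival = 05:54 + 8:45 = 14:39 on Jul 9.
Layover = 19:49 − 14:39 = 5 hours 10 minutes.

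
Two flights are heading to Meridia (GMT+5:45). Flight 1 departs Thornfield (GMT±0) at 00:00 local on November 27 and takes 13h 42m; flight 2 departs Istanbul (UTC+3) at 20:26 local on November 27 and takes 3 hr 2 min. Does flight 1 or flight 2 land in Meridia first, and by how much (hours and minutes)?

the first, by 6 hours 46 minutes

Flight 1 departs at 00:00 UTC (Nov 27).
+13 hours and 42 minutes → arrive 13:42 UTC on Nov 27.
Flight 2 in UTC: 20:26 − 3:00 = 17:26 on Nov 27.
+3 hours and 2 minutes → arrive 20:28 UTC on Nov 27.
Flight 1 lands earlier by 6 hours 46 minutes.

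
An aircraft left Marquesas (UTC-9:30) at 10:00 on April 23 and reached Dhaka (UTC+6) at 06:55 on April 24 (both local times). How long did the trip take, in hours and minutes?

Departure in UTC: 10:00 + 9:30 = 19:30 on Apr 23.
Arrival in UTC: 06:55 − 6:00 = 00:55 on Apr 24.
Elapsed = 00:55 − 19:30 (+1 day) = 5 hours 25 minutes.

5 hours 25 minutes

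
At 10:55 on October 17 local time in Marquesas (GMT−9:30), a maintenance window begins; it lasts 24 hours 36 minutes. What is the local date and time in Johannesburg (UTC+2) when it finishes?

23:01 on Oct 18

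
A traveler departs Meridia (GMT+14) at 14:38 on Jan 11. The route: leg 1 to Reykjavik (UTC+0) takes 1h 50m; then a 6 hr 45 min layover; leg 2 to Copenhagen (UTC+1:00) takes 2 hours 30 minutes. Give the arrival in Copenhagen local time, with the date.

12:43 on January 11

Convert departure to UTC: 14:38 − 14:00 = 00:38 UTC on Jan 11.
Add 1 hour and 50 minutes leg 1 → 02:28 UTC.
Add 6 hours and 45 minutes layover in Reykjavik → 09:13 UTC.
Add 2 hours and 30 minutes leg 2 → 11:43 UTC.
Copenhagen is UTC+1:00, so local arrival = 11:43 + 1:00 = 12:43 on Jan 11.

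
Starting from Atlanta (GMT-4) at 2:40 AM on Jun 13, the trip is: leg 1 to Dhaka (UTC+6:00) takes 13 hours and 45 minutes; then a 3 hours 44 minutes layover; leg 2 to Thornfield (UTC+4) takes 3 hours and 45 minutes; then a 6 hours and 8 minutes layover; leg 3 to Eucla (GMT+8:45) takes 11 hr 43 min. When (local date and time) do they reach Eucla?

Convert departure to UTC: 2:40 AM + 4:00 = 6:40 AM UTC on Jun 13.
Add 13 hours and 45 minutes leg 1 → 8:25 PM UTC.
Add 3 hours and 44 minutes layover in Dhaka → 12:09 AM UTC (Jun 14).
Add 3 hours and 45 minutes leg 2 → 3:54 AM UTC.
Add 6 hours 8 minutes layover in Thornfield → 10:02 AM UTC.
Add 11 hours 43 minutes leg 3 → 9:45 PM UTC.
Eucla is UTC+8:45, so local arrival = 9:45 PM + 8:45 = 6:30 AM on Jun 15.

6:30 AM on June 15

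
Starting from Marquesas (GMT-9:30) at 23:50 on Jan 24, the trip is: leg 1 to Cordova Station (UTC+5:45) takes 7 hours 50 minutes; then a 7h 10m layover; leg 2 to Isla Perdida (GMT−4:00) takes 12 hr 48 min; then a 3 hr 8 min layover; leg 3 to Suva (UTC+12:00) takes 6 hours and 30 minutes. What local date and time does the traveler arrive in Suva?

10:46 on January 27

Convert departure to UTC: 23:50 + 9:30 = 09:20 UTC on Jan 25.
Add 7 hours and 50 minutes leg 1 → 17:10 UTC.
Add 7 hours and 10 minutes layover in Cordova Station → 00:20 UTC (Jan 26).
Add 12 hours 48 minutes leg 2 → 13:08 UTC.
Add 3 hours and 8 minutes layover in Isla Perdida → 16:16 UTC.
Add 6 hours 30 minutes leg 3 → 22:46 UTC.
Suva is UTC+12:00, so local arrival = 22:46 + 12:00 = 10:46 on Jan 27.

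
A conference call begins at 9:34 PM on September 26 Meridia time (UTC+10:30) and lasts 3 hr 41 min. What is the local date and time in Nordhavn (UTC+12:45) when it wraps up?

3:30 AM on September 27

Nordhavn is 2:15 ahead of Meridia.
After 3 hours 41 minutes it is 1:15 AM (Sep 27) in Meridia.
Shift by the zone difference: 1:15 AM + 2:15 = 3:30 AM on Sep 27 in Nordhavn.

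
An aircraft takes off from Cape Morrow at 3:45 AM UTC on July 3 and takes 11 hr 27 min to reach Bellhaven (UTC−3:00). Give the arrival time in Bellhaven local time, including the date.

12:12 PM on Jul 3

Departure is given in UTC: 3:45 AM on Jul 3.
Add 11 hours 27 minutes → 3:12 PM UTC.
Bellhaven is UTC−3:00: 3:12 PM − 3:00 = 12:12 PM on Jul 3.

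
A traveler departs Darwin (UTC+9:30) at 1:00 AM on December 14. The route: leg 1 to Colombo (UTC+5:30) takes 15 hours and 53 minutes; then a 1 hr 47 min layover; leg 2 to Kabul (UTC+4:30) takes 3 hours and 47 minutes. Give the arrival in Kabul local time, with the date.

Convert departure to UTC: 1:00 AM − 9:30 = 3:30 PM UTC on Dec 13.
Add 15 hours and 53 minutes leg 1 → 7:23 AM UTC (Dec 14).
Add 1 hour and 47 minutes layover in Colombo → 9:10 AM UTC.
Add 3 hours 47 minutes leg 2 → 12:57 PM UTC.
Kabul is UTC+4:30, so local arrival = 12:57 PM + 4:30 = 5:27 PM on Dec 14.

5:27 PM on December 14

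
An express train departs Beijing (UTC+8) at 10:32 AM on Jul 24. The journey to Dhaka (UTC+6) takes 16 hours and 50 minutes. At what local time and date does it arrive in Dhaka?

Dhaka is 2:00 behind Beijing.
After 16 hours 50 minutes it is 3:22 AM (Jul 25) in Beijing.
Shift by the zone difference: 3:22 AM − 2:00 = 1:22 AM on Jul 25 in Dhaka.

1:22 AM on July 25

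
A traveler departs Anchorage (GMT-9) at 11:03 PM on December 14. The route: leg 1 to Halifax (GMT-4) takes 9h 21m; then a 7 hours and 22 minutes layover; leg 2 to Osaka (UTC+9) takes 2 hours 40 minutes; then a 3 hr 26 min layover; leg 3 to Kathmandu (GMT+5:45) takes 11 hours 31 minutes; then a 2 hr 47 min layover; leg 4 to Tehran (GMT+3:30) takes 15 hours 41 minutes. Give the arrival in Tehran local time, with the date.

4:21 PM on December 17

Convert departure to UTC: 11:03 PM + 9:00 = 8:03 AM UTC on Dec 15.
Add 9 hours 21 minutes leg 1 → 5:24 PM UTC.
Add 7 hours and 22 minutes layover in Halifax → 12:46 AM UTC (Dec 16).
Add 2 hours and 40 minutes leg 2 → 3:26 AM UTC.
Add 3 hours 26 minutes layover in Osaka → 6:52 AM UTC.
Add 11 hours 31 minutes leg 3 → 6:23 PM UTC.
Add 2 hours 47 minutes layover in Kathmandu → 9:10 PM UTC.
Add 15 hours 41 minutes leg 4 → 12:51 PM UTC (Dec 17).
Tehran is UTC+3:30, so local arrival = 12:51 PM + 3:30 = 4:21 PM on Dec 17.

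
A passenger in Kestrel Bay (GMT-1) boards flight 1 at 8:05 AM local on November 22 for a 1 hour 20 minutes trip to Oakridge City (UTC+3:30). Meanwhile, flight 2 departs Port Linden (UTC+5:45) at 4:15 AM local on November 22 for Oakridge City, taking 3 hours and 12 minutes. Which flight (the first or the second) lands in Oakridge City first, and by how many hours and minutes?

Flight 1 in UTC: 8:05 AM + 1:00 = 9:05 AM on Nov 22.
+1 hour 20 minutes → arrive 10:25 AM UTC on Nov 22.
Flight 2 in UTC: 4:15 AM − 5:45 = 10:30 PM on Nov 21.
+3 hours 12 minutes → arrive 1:42 AM UTC on Nov 22.
Flight 2 lands earlier by 8 hours 43 minutes.

the second, by 8 hours 43 minutes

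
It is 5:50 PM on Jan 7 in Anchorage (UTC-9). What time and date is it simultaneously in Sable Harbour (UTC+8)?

10:50 AM on January 8

In UTC: 5:50 PM + 9:00 = 2:50 AM on Jan 8.
Sable Harbour is UTC+8:00: 2:50 AM + 8:00 = 10:50 AM on Jan 8.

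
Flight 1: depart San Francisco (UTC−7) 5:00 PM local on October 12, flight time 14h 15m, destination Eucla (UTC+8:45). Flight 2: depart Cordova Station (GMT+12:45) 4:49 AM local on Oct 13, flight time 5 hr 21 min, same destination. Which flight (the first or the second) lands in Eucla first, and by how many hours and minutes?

the second, by 16 hours 50 minutes

Flight 1 in UTC: 5:00 PM + 7:00 = 12:00 AM on Oct 13.
+14 hours 15 minutes → arrive 2:15 PM UTC on Oct 13.
Flight 2 in UTC: 4:49 AM − 12:45 = 4:04 PM on Oct 12.
+5 hours and 21 minutes → arrive 9:25 PM UTC on Oct 12.
Flight 2 lands earlier by 16 hours 50 minutes.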